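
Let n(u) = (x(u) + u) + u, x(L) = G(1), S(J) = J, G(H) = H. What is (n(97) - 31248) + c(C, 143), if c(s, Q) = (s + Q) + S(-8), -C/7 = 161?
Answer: -32045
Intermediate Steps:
C = -1127 (C = -7*161 = -1127)
x(L) = 1
n(u) = 1 + 2*u (n(u) = (1 + u) + u = 1 + 2*u)
c(s, Q) = -8 + Q + s (c(s, Q) = (s + Q) - 8 = (Q + s) - 8 = -8 + Q + s)
(n(97) - 31248) + c(C, 143) = ((1 + 2*97) - 31248) + (-8 + 143 - 1127) = ((1 + 194) - 31248) - 992 = (195 - 31248) - 992 = -31053 - 992 = -32045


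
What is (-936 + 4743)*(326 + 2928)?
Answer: 12387978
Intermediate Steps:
(-936 + 4743)*(326 + 2928) = 3807*3254 = 12387978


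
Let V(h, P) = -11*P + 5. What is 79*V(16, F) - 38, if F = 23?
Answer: -19630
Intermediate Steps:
V(h, P) = 5 - 11*P
79*V(16, F) - 38 = 79*(5 - 11*23) - 38 = 79*(5 - 253) - 38 = 79*(-248) - 38 = -19592 - 38 = -19630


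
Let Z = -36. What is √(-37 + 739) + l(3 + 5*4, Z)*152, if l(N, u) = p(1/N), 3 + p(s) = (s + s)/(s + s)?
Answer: -304 + 3*√78 ≈ -277.50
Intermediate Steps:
p(s) = -2 (p(s) = -3 + (s + s)/(s + s) = -3 + (2*s)/((2*s)) = -3 + (2*s)*(1/(2*s)) = -3 + 1 = -2)
l(N, u) = -2
√(-37 + 739) + l(3 + 5*4, Z)*152 = √(-37 + 739) - 2*152 = √702 - 304 = 3*√78 - 304 = -304 + 3*√78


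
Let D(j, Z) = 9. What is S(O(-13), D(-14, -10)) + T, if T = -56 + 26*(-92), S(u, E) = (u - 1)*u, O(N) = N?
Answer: -2266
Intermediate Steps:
S(u, E) = u*(-1 + u) (S(u, E) = (-1 + u)*u = u*(-1 + u))
T = -2448 (T = -56 - 2392 = -2448)
S(O(-13), D(-14, -10)) + T = -13*(-1 - 13) - 2448 = -13*(-14) - 2448 = 182 - 2448 = -2266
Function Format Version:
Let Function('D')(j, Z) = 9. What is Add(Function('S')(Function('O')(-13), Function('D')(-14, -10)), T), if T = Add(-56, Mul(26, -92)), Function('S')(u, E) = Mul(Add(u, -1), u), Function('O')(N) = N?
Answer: -2266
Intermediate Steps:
Function('S')(u, E) = Mul(u, Add(-1, u)) (Function('S')(u, E) = Mul(Add(-1, u), u) = Mul(u, Add(-1, u)))
T = -2448 (T = Add(-56, -2392) = -2448)
Add(Function('S')(Function('O')(-13), Function('D')(-14, -10)), T) = Add(Mul(-13, Add(-1, -13)), -2448) = Add(Mul(-13, -14), -2448) = Add(182, -2448) = -2266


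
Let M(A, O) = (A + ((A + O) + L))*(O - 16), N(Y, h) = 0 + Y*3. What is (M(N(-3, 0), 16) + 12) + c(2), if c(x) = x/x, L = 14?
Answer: 13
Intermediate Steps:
c(x) = 1
N(Y, h) = 3*Y (N(Y, h) = 0 + 3*Y = 3*Y)
M(A, O) = (-16 + O)*(14 + O + 2*A) (M(A, O) = (A + ((A + O) + 14))*(O - 16) = (A + (14 + A + O))*(-16 + O) = (14 + O + 2*A)*(-16 + O) = (-16 + O)*(14 + O + 2*A))
(M(N(-3, 0), 16) + 12) + c(2) = ((-224 + 16² - 96*(-3) - 2*16 + 2*(3*(-3))*16) + 12) + 1 = ((-224 + 256 - 32*(-9) - 32 + 2*(-9)*16) + 12) + 1 = ((-224 + 256 + 288 - 32 - 288) + 12) + 1 = (0 + 12) + 1 = 12 + 1 = 13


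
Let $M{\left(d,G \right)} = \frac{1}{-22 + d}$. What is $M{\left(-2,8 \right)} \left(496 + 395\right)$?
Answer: $- \frac{297}{8} \approx -37.125$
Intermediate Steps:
$M{\left(-2,8 \right)} \left(496 + 395\right) = \frac{496 + 395}{-22 - 2} = \frac{1}{-24} \cdot 891 = \left(- \frac{1}{24}\right) 891 = - \frac{297}{8}$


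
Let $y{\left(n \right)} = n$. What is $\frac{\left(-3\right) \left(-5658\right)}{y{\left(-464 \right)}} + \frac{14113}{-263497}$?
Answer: $- \frac{2239573255}{61131304} \approx -36.635$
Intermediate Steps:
$\frac{\left(-3\right) \left(-5658\right)}{y{\left(-464 \right)}} + \frac{14113}{-263497} = \frac{\left(-3\right) \left(-5658\right)}{-464} + \frac{14113}{-263497} = 16974 \left(- \frac{1}{464}\right) + 14113 \left(- \frac{1}{263497}\right) = - \frac{8487}{232} - \frac{14113}{263497} = - \frac{2239573255}{61131304}$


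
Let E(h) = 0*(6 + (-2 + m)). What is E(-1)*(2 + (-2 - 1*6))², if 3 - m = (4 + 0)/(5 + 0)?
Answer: 0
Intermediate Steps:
m = 11/5 (m = 3 - (4 + 0)/(5 + 0) = 3 - 4/5 = 3 - 1*⅘ = 3 - ⅘ = 11/5 ≈ 2.2000)
E(h) = 0 (E(h) = 0*(6 + (-2 + 11/5)) = 0*(6 + ⅕) = 0*(31/5) = 0)
E(-1)*(2 + (-2 - 1*6))² = 0*(2 + (-2 - 1*6))² = 0*(2 + (-2 - 6))² = 0*(2 - 8)² = 0*(-6)² = 0*36 = 0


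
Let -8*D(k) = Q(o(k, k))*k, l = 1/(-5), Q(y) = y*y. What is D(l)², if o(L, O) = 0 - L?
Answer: 1/1000000 ≈ 1.0000e-6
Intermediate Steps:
o(L, O) = -L
Q(y) = y²
l = -⅕ ≈ -0.20000
D(k) = -k³/8 (D(k) = -(-k)²*k/8 = -k²*k/8 = -k³/8)
D(l)² = (-(-⅕)³/8)² = (-⅛*(-1/125))² = (1/1000)² = 1/1000000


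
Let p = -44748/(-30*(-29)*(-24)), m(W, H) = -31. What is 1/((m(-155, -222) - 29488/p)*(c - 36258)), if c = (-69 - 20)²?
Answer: 1243/485740754101 ≈ 2.5590e-9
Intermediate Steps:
p = 1243/580 (p = -44748/(870*(-24)) = -44748/(-20880) = -44748*(-1/20880) = 1243/580 ≈ 2.1431)
c = 7921 (c = (-89)² = 7921)
1/((m(-155, -222) - 29488/p)*(c - 36258)) = 1/((-31 - 29488/1243/580)*(7921 - 36258)) = 1/((-31 - 29488*580/1243)*(-28337)) = 1/((-31 - 17103040/1243)*(-28337)) = 1/(-17141573/1243*(-28337)) = 1/(485740754101/1243) = 1243/485740754101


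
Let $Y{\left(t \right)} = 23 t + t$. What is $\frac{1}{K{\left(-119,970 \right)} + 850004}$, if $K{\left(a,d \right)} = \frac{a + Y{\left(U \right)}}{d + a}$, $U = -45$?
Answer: $\frac{851}{723352205} \approx 1.1765 \cdot 10^{-6}$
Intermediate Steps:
$Y{\left(t \right)} = 24 t$
$K{\left(a,d \right)} = \frac{-1080 + a}{a + d}$ ($K{\left(a,d \right)} = \frac{a + 24 \left(-45\right)}{d + a} = \frac{a - 1080}{a + d} = \frac{-1080 + a}{a + d}$)
$\frac{1}{K{\left(-119,970 \right)} + 850004} = \frac{1}{\frac{-1080 - 119}{-119 + 970} + 850004} = \frac{1}{\frac{1}{851} \left(-1199\right) + 850004} = \frac{1}{- \frac{1199}{851} + 850004} = \frac{1}{\frac{723352205}{851}} = \frac{851}{723352205}$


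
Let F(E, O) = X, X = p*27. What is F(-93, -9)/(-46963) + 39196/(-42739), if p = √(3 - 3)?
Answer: -39196/42739 ≈ -0.91710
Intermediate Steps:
p = 0 (p = √0 = 0)
X = 0 (X = 0*27 = 0)
F(E, O) = 0
F(-93, -9)/(-46963) + 39196/(-42739) = 0/(-46963) + 39196/(-42739) = 0*(-1/46963) + 39196*(-1/42739) = 0 - 39196/42739 = -39196/42739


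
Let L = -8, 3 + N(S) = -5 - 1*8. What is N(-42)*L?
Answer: 128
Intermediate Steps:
N(S) = -16 (N(S) = -3 + (-5 - 1*8) = -3 + (-5 - 8) = -3 - 13 = -16)
N(-42)*L = -16*(-8) = 128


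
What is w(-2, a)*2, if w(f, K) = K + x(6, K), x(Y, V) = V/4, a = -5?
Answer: -25/2 ≈ -12.500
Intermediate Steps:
x(Y, V) = V/4 (x(Y, V) = V*(1/4) = V/4)
w(f, K) = 5*K/4 (w(f, K) = K + K/4 = 5*K/4)
w(-2, a)*2 = ((5/4)*(-5))*2 = -25/4*2 = -25/2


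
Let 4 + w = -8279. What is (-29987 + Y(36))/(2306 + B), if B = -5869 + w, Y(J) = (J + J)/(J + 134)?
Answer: 2548859/1006910 ≈ 2.5314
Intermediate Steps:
w = -8283 (w = -4 - 8279 = -8283)
Y(J) = 2*J/(134 + J) (Y(J) = (2*J)/(134 + J) = 2*J/(134 + J))
B = -14152 (B = -5869 - 8283 = -14152)
(-29987 + Y(36))/(2306 + B) = (-29987 + 2*36/(134 + 36))/(2306 - 14152) = (-29987 + 2*36/170)/(-11846) = (-29987 + 2*36*(1/170))*(-1/11846) = (-29987 + 36/85)*(-1/11846) = -2548859/85*(-1/11846) = 2548859/1006910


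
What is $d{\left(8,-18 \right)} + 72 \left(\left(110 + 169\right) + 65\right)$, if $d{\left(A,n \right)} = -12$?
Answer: $24756$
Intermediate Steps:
$d{\left(8,-18 \right)} + 72 \left(\left(110 + 169\right) + 65\right) = -12 + 72 \left(\left(110 + 169\right) + 65\right) = -12 + 72 \left(279 + 65\right) = -12 + 72 \cdot 344 = -12 + 24768 = 24756$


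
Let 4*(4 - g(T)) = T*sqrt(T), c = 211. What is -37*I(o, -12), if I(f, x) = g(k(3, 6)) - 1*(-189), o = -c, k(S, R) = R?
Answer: -7141 + 111*sqrt(6)/2 ≈ -7005.1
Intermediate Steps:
o = -211 (o = -1*211 = -211)
g(T) = 4 - T**(3/2)/4 (g(T) = 4 - T*sqrt(T)/4 = 4 - T**(3/2)/4)
I(f, x) = 193 - 3*sqrt(6)/2 (I(f, x) = (4 - 3*sqrt(6)/2) - 1*(-189) = (4 - 3*sqrt(6)/2) + 189 = 193 - 3*sqrt(6)/2)
-37*I(o, -12) = -37*(193 - 3*sqrt(6)/2) = -7141 + 111*sqrt(6)/2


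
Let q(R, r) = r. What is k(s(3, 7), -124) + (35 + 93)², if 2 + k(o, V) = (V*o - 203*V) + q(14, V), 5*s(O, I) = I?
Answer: 206282/5 ≈ 41256.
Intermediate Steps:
s(O, I) = I/5
k(o, V) = -2 - 202*V + V*o (k(o, V) = -2 + ((V*o - 203*V) + V) = -2 + ((-203*V + V*o) + V) = -2 + (-202*V + V*o) = -2 - 202*V + V*o)
k(s(3, 7), -124) + (35 + 93)² = (-2 - 202*(-124) - 124*7/5) + (35 + 93)² = (-2 + 25048 - 124*7/5) + 128² = (-2 + 25048 - 868/5) + 16384 = 124362/5 + 16384 = 206282/5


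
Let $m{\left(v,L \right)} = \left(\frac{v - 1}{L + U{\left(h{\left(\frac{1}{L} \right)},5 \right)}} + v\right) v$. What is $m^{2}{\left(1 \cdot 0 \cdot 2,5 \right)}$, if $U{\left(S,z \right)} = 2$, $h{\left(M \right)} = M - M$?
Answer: $0$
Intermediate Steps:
$h{\left(M \right)} = 0$
$m{\left(v,L \right)} = v \left(v + \frac{-1 + v}{2 + L}\right)$ ($m{\left(v,L \right)} = \left(\frac{v - 1}{L + 2} + v\right) v = \left(\frac{-1 + v}{2 + L} + v\right) v = \left(v + \frac{-1 + v}{2 + L}\right) v = v \left(v + \frac{-1 + v}{2 + L}\right)$)
$m^{2}{\left(1 \cdot 0 \cdot 2,5 \right)} = \left(\frac{1 \cdot 0 \cdot 2 \left(-1 + 3 \cdot 1 \cdot 0 \cdot 2 + 5 \cdot 1 \cdot 0 \cdot 2\right)}{2 + 5}\right)^{2} = \left(\frac{0 \cdot 2 \left(-1 + 3 \cdot 0 \cdot 2 + 5 \cdot 0 \cdot 2\right)}{7}\right)^{2} = \left(0 \cdot \frac{1}{7} \left(-1 + 3 \cdot 0 + 5 \cdot 0\right)\right)^{2} = \left(0 \cdot \frac{1}{7} \left(-1 + 0 + 0\right)\right)^{2} = \left(0 \cdot \frac{1}{7} \left(-1\right)\right)^{2} = 0^{2} = 0$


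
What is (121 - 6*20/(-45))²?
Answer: 137641/9 ≈ 15293.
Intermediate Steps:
(121 - 6*20/(-45))² = (121 - 120*(-1/45))² = (121 + 8/3)² = (371/3)² = 137641/9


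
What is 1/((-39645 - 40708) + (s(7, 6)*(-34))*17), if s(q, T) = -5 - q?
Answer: -1/73417 ≈ -1.3621e-5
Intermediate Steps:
1/((-39645 - 40708) + (s(7, 6)*(-34))*17) = 1/((-39645 - 40708) + ((-5 - 1*7)*(-34))*17) = 1/(-80353 + ((-5 - 7)*(-34))*17) = 1/(-80353 - 12*(-34)*17) = 1/(-80353 + 408*17) = 1/(-80353 + 6936) = 1/(-73417) = -1/73417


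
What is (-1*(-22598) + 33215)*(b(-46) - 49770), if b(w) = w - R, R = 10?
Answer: -2780938538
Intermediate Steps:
b(w) = -10 + w (b(w) = w - 1*10 = w - 10 = -10 + w)
(-1*(-22598) + 33215)*(b(-46) - 49770) = (-1*(-22598) + 33215)*((-10 - 46) - 49770) = (22598 + 33215)*(-56 - 49770) = 55813*(-49826) = -2780938538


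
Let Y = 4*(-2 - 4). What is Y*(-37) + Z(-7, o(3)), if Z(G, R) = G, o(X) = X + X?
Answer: 881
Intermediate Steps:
o(X) = 2*X
Y = -24 (Y = 4*(-6) = -24)
Y*(-37) + Z(-7, o(3)) = -24*(-37) - 7 = 888 - 7 = 881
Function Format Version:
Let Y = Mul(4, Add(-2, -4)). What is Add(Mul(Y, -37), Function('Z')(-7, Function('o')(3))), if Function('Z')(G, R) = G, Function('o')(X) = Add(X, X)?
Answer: 881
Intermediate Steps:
Function('o')(X) = Mul(2, X)
Y = -24 (Y = Mul(4, -6) = -24)
Add(Mul(Y, -37), Function('Z')(-7, Function('o')(3))) = Add(Mul(-24, -37), -7) = Add(888, -7) = 881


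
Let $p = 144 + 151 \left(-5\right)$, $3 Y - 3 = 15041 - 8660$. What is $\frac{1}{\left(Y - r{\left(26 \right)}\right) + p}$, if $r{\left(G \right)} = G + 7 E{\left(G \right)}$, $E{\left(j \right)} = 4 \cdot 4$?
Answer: $\frac{1}{1379} \approx 0.00072516$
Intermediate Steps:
$E{\left(j \right)} = 16$
$Y = 2128$ ($Y = 1 + \frac{15041 - 8660}{3} = 1 + \frac{1}{3} \cdot 6381 = 1 + 2127 = 2128$)
$r{\left(G \right)} = 112 + G$ ($r{\left(G \right)} = G + 7 \cdot 16 = G + 112 = 112 + G$)
$p = -611$ ($p = 144 - 755 = -611$)
$\frac{1}{\left(Y - r{\left(26 \right)}\right) + p} = \frac{1}{\left(2128 - \left(112 + 26\right)\right) - 611} = \frac{1}{\left(2128 - 138\right) - 611} = \frac{1}{1990 - 611} = \frac{1}{1379}$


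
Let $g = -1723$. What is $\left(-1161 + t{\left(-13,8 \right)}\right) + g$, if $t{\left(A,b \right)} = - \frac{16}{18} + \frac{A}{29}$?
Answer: $- \frac{753073}{261} \approx -2885.3$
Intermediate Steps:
$t{\left(A,b \right)} = - \frac{8}{9} + \frac{A}{29}$ ($t{\left(A,b \right)} = \left(-16\right) \frac{1}{18} + A \frac{1}{29} = - \frac{8}{9} + \frac{A}{29}$)
$\left(-1161 + t{\left(-13,8 \right)}\right) + g = \left(-1161 + \left(- \frac{8}{9} + \frac{1}{29} \left(-13\right)\right)\right) - 1723 = \left(-1161 - \frac{349}{261}\right) - 1723 = - \frac{303370}{261} - 1723 = - \frac{753073}{261}$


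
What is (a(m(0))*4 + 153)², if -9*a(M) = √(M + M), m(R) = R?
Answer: 23409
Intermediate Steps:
a(M) = -√2*√M/9 (a(M) = -√(M + M)/9 = -√2*√M/9)
(a(m(0))*4 + 153)² = (-√2*√0/9*4 + 153)² = (-⅑*√2*0*4 + 153)² = (0*4 + 153)² = (0 + 153)² = 153² = 23409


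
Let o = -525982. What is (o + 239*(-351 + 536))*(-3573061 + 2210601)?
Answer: 656388266820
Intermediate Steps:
(o + 239*(-351 + 536))*(-3573061 + 2210601) = (-525982 + 239*(-351 + 536))*(-3573061 + 2210601) = (-525982 + 239*185)*(-1362460) = (-525982 + 44215)*(-1362460) = -481767*(-1362460) = 656388266820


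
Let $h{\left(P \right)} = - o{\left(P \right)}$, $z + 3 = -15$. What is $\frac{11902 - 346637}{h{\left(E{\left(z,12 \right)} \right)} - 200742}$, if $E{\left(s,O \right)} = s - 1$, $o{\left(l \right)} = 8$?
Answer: $\frac{66947}{40150} \approx 1.6674$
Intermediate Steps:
$z = -18$ ($z = -3 - 15 = -18$)
$E{\left(s,O \right)} = -1 + s$
$h{\left(P \right)} = -8$ ($h{\left(P \right)} = \left(-1\right) 8 = -8$)
$\frac{11902 - 346637}{h{\left(E{\left(z,12 \right)} \right)} - 200742} = \frac{11902 - 346637}{-8 - 200742} = - \frac{334735}{-200750} = \left(-334735\right) \left(- \frac{1}{200750}\right) = \frac{66947}{40150}$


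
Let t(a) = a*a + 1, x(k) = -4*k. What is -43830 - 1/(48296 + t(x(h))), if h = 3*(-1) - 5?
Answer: -2161739431/49321 ≈ -43830.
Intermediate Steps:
h = -8 (h = -3 - 5 = -8)
t(a) = 1 + a² (t(a) = a² + 1 = 1 + a²)
-43830 - 1/(48296 + t(x(h))) = -43830 - 1/(48296 + (1 + (-4*(-8))²)) = -43830 - 1/(48296 + (1 + 32²)) = -43830 - 1/(48296 + (1 + 1024)) = -43830 - 1/(48296 + 1025) = -43830 - 1/49321 = -2161739431/49321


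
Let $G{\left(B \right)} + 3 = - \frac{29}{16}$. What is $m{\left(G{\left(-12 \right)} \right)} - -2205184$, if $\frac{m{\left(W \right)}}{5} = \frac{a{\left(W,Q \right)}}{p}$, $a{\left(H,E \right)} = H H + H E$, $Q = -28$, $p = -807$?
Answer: $\frac{151857723601}{68864} \approx 2.2052 \cdot 10^{6}$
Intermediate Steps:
$a{\left(H,E \right)} = H^{2} + E H$
$G{\left(B \right)} = - \frac{77}{16}$ ($G{\left(B \right)} = -3 - \frac{29}{16} = - \frac{77}{16}$)
$m{\left(W \right)} = - \frac{5 W \left(-28 + W\right)}{807}$ ($m{\left(W \right)} = 5 \frac{W \left(-28 + W\right)}{-807} = 5 W \left(-28 + W\right) \left(- \frac{1}{807}\right) = 5 \left(- \frac{W \left(-28 + W\right)}{807}\right) = - \frac{5 W \left(-28 + W\right)}{807}$)
$m{\left(G{\left(-12 \right)} \right)} - -2205184 = \frac{5}{807} \left(- \frac{77}{16}\right) \left(28 - - \frac{77}{16}\right) - -2205184 = \frac{5}{807} \left(- \frac{77}{16}\right) \left(28 + \frac{77}{16}\right) + 2205184 = \frac{5}{807} \left(- \frac{77}{16}\right) \frac{525}{16} + 2205184 = - \frac{67375}{68864} + 2205184 = \frac{151857723601}{68864}$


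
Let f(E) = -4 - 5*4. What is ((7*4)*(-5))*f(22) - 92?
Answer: 3268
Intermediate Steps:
f(E) = -24 (f(E) = -4 - 20 = -24)
((7*4)*(-5))*f(22) - 92 = ((7*4)*(-5))*(-24) - 92 = (28*(-5))*(-24) - 92 = -140*(-24) - 92 = 3360 - 92 = 3268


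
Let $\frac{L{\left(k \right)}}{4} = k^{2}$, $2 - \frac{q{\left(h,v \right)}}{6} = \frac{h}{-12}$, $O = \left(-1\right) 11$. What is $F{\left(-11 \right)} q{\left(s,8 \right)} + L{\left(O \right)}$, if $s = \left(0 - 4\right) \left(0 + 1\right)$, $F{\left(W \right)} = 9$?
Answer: $574$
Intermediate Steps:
$O = -11$
$s = -4$ ($s = \left(-4\right) 1 = -4$)
$q{\left(h,v \right)} = 12 + \frac{h}{2}$ ($q{\left(h,v \right)} = 12 - 6 \frac{h}{-12} = 12 - 6 h \left(- \frac{1}{12}\right) = 12 - 6 \left(- \frac{h}{12}\right) = 12 + \frac{h}{2}$)
$L{\left(k \right)} = 4 k^{2}$
$F{\left(-11 \right)} q{\left(s,8 \right)} + L{\left(O \right)} = 9 \left(12 + \frac{1}{2} \left(-4\right)\right) + 4 \left(-11\right)^{2} = 9 \left(12 - 2\right) + 4 \cdot 121 = 9 \cdot 10 + 484 = 90 + 484 = 574$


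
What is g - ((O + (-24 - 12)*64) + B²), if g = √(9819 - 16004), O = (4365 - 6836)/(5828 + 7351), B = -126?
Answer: -178862917/13179 + I*√6185 ≈ -13572.0 + 78.645*I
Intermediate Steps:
O = -2471/13179 ≈ -0.18750
g = I*√6185 (g = √(-6185) = I*√6185 ≈ 78.645*I)
g - ((O + (-24 - 12)*64) + B²) = I*√6185 - ((-2471/13179 + (-24 - 12)*64) + (-126)²) = I*√6185 - ((-2471/13179 - 36*64) + 15876) = I*√6185 - ((-2471/13179 - 2304) + 15876) = I*√6185 - (-30366887/13179 + 15876) = I*√6185 - 1*178862917/13179 = I*√6185 - 178862917/13179 = -178862917/13179 + I*√6185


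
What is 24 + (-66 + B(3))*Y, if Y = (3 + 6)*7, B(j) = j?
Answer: -3945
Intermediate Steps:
Y = 63 (Y = 9*7 = 63)
24 + (-66 + B(3))*Y = 24 + (-66 + 3)*63 = 24 - 63*63 = 24 - 3969 = -3945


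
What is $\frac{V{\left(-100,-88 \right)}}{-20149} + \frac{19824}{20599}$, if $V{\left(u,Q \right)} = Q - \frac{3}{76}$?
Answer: $\frac{30494794885}{31543743076} \approx 0.96675$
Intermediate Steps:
$V{\left(u,Q \right)} = - \frac{3}{76} + Q$ ($V{\left(u,Q \right)} = Q - 3 \cdot \frac{1}{76} = Q - \frac{3}{76} = - \frac{3}{76} + Q$)
$\frac{V{\left(-100,-88 \right)}}{-20149} + \frac{19824}{20599} = \frac{- \frac{3}{76} - 88}{-20149} + \frac{19824}{20599} = \left(- \frac{6691}{76}\right) \left(- \frac{1}{20149}\right) + 19824 \cdot \frac{1}{20599} = \frac{6691}{1531324} + \frac{19824}{20599} = \frac{30494794885}{31543743076}$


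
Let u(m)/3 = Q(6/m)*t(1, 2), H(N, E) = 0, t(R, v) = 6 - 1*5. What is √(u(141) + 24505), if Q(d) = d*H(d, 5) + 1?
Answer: 2*√6127 ≈ 156.55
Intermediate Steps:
t(R, v) = 1 (t(R, v) = 6 - 5 = 1)
Q(d) = 1 (Q(d) = d*0 + 1 = 0 + 1 = 1)
u(m) = 3 (u(m) = 3*(1*1) = 3*1 = 3)
√(u(141) + 24505) = √(3 + 24505) = √24508 = 2*√6127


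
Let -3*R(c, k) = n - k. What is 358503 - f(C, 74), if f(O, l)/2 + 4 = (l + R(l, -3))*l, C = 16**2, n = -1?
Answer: 1042973/3 ≈ 3.4766e+5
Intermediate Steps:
C = 256
R(c, k) = 1/3 + k/3 (R(c, k) = -(-1 - k)/3 = 1/3 + k/3)
f(O, l) = -8 + 2*l*(-2/3 + l) (f(O, l) = -8 + 2*((l + (1/3 + (1/3)*(-3)))*l) = -8 + 2*((l + (1/3 - 1))*l) = -8 + 2*((l - 2/3)*l) = -8 + 2*((-2/3 + l)*l) = -8 + 2*(l*(-2/3 + l)) = -8 + 2*l*(-2/3 + l))
358503 - f(C, 74) = 358503 - (-8 + 2*74**2 - 4/3*74) = 358503 - (-8 + 2*5476 - 296/3) = 358503 - (-8 + 10952 - 296/3) = 358503 - 1*32536/3 = 358503 - 32536/3 = 1042973/3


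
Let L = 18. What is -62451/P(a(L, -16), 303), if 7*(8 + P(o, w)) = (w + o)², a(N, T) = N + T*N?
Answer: -437157/1033 ≈ -423.19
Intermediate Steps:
a(N, T) = N + N*T
P(o, w) = -8 + (o + w)²/7 (P(o, w) = -8 + (w + o)²/7 = -8 + (o + w)²/7)
-62451/P(a(L, -16), 303) = -62451/(-8 + (18*(1 - 16) + 303)²/7) = -62451/(-8 + (18*(-15) + 303)²/7) = -62451/(-8 + (-270 + 303)²/7) = -62451/(-8 + (⅐)*33²) = -62451/(-8 + (⅐)*1089) = -62451/(-8 + 1089/7) = -62451/1033/7 = -62451*7/1033 = -437157/1033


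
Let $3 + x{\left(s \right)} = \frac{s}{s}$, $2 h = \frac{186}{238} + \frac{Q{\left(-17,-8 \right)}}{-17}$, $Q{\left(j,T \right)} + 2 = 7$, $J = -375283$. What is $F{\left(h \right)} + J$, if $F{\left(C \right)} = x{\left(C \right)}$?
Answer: $-375285$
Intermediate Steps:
$Q{\left(j,T \right)} = 5$ ($Q{\left(j,T \right)} = -2 + 7 = 5$)
$h = \frac{29}{119}$ ($h = \frac{\frac{186}{238} + \frac{5}{-17}}{2} = \frac{186 \cdot \frac{1}{238} + 5 \left(- \frac{1}{17}\right)}{2} = \frac{\frac{93}{119} - \frac{5}{17}}{2} = \frac{1}{2} \cdot \frac{58}{119} = \frac{29}{119} \approx 0.2437$)
$x{\left(s \right)} = -2$ ($x{\left(s \right)} = -3 + \frac{s}{s} = -3 + 1 = -2$)
$F{\left(C \right)} = -2$
$F{\left(h \right)} + J = -2 - 375283 = -375285$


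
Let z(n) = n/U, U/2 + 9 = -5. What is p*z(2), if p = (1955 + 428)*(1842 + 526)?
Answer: -2821472/7 ≈ -4.0307e+5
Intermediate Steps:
U = -28 (U = -18 + 2*(-5) = -18 - 10 = -28)
p = 5642944 (p = 2383*2368 = 5642944)
z(n) = -n/28 (z(n) = n/(-28) = n*(-1/28) = -n/28)
p*z(2) = 5642944*(-1/28*2) = 5642944*(-1/14) = -2821472/7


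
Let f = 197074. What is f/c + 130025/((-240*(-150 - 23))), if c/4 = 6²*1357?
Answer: 139960157/33805584 ≈ 4.1402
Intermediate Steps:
c = 195408 (c = 4*(6²*1357) = 4*(36*1357) = 4*48852 = 195408)
f/c + 130025/((-240*(-150 - 23))) = 197074/195408 + 130025/((-240*(-150 - 23))) = 197074*(1/195408) + 130025/((-240*(-173))) = 98537/97704 + 130025/41520 = 98537/97704 + 130025*(1/41520) = 98537/97704 + 26005/8304 = 139960157/33805584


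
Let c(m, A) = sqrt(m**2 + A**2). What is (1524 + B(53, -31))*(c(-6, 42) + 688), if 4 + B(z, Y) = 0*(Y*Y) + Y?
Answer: 1024432 + 44670*sqrt(2) ≈ 1.0876e+6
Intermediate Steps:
B(z, Y) = -4 + Y (B(z, Y) = -4 + (0*(Y*Y) + Y) = -4 + (0*Y**2 + Y) = -4 + (0 + Y) = -4 + Y)
c(m, A) = sqrt(A**2 + m**2)
(1524 + B(53, -31))*(c(-6, 42) + 688) = (1524 + (-4 - 31))*(sqrt(42**2 + (-6)**2) + 688) = (1524 - 35)*(sqrt(1764 + 36) + 688) = 1489*(sqrt(1800) + 688) = 1489*(30*sqrt(2) + 688) = 1489*(688 + 30*sqrt(2)) = 1024432 + 44670*sqrt(2)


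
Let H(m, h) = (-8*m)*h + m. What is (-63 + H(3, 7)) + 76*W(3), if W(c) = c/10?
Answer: -1026/5 ≈ -205.20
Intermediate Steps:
H(m, h) = m - 8*h*m (H(m, h) = -8*h*m + m = m - 8*h*m)
W(c) = c/10 (W(c) = c*(1/10) = c/10)
(-63 + H(3, 7)) + 76*W(3) = (-63 + 3*(1 - 8*7)) + 76*((1/10)*3) = (-63 + 3*(1 - 56)) + 76*(3/10) = (-63 + 3*(-55)) + 114/5 = (-63 - 165) + 114/5 = -228 + 114/5 = -1026/5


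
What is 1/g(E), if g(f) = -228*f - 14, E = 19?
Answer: -1/4346 ≈ -0.00023010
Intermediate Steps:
g(f) = -14 - 228*f
1/g(E) = 1/(-14 - 228*19) = 1/(-14 - 4332) = 1/(-4346) = -1/4346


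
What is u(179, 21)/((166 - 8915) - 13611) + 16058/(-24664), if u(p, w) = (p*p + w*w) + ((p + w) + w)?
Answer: -145705459/68935880 ≈ -2.1136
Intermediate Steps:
u(p, w) = p + p² + w² + 2*w (u(p, w) = (p² + w²) + (p + 2*w) = p + p² + w² + 2*w)
u(179, 21)/((166 - 8915) - 13611) + 16058/(-24664) = (179 + 179² + 21² + 2*21)/((166 - 8915) - 13611) + 16058/(-24664) = (179 + 32041 + 441 + 42)/(-8749 - 13611) + 16058*(-1/24664) = 32703/(-22360) - 8029/12332 = 32703*(-1/22360) - 8029/12332 = -32703/22360 - 8029/12332 = -145705459/68935880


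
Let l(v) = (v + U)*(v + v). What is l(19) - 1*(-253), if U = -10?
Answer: 595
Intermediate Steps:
l(v) = 2*v*(-10 + v) (l(v) = (v - 10)*(v + v) = (-10 + v)*(2*v) = 2*v*(-10 + v))
l(19) - 1*(-253) = 2*19*(-10 + 19) - 1*(-253) = 2*19*9 + 253 = 342 + 253 = 595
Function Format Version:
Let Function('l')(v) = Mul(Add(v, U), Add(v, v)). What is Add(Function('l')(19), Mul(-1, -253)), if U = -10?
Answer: 595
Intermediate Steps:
Function('l')(v) = Mul(2, v, Add(-10, v)) (Function('l')(v) = Mul(Add(v, -10), Add(v, v)) = Mul(Add(-10, v), Mul(2, v)) = Mul(2, v, Add(-10, v)))
Add(Function('l')(19), Mul(-1, -253)) = Add(Mul(2, 19, Add(-10, 19)), Mul(-1, -253)) = Add(Mul(2, 19, 9), 253) = Add(342, 253) = 595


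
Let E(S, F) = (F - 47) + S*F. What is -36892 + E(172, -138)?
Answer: -60813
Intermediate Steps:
E(S, F) = -47 + F + F*S (E(S, F) = (-47 + F) + F*S = -47 + F + F*S)
-36892 + E(172, -138) = -36892 + (-47 - 138 - 138*172) = -36892 + (-47 - 138 - 23736) = -36892 - 23921 = -60813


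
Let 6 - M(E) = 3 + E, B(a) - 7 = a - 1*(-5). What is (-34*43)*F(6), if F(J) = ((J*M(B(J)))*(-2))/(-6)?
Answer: 43860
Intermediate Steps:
B(a) = 12 + a (B(a) = 7 + (a - 1*(-5)) = 7 + (a + 5) = 7 + (5 + a) = 12 + a)
M(E) = 3 - E (M(E) = 6 - (3 + E) = 6 + (-3 - E) = 3 - E)
F(J) = J*(-9 - J)/3 (F(J) = ((J*(3 - (12 + J)))*(-2))/(-6) = ((J*(3 + (-12 - J)))*(-2))*(-1/6) = ((J*(-9 - J))*(-2))*(-1/6) = -2*J*(-9 - J)*(-1/6) = J*(-9 - J)/3)
(-34*43)*F(6) = (-34*43)*(-1/3*6*(9 + 6)) = -(-1462)*6*15/3 = -1462*(-30) = 43860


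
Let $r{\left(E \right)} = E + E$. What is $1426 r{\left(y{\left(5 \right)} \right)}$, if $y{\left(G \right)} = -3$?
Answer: $-8556$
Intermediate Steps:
$r{\left(E \right)} = 2 E$
$1426 r{\left(y{\left(5 \right)} \right)} = 1426 \cdot 2 \left(-3\right) = 1426 \left(-6\right) = -8556$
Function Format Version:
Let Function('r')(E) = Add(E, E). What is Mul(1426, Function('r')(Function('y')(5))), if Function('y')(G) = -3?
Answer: -8556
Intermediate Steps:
Function('r')(E) = Mul(2, E)
Mul(1426, Function('r')(Function('y')(5))) = Mul(1426, Mul(2, -3)) = Mul(1426, -6) = -8556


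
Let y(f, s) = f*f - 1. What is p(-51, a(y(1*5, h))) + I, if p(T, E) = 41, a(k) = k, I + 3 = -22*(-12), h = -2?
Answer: 302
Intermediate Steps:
y(f, s) = -1 + f**2 (y(f, s) = f**2 - 1 = -1 + f**2)
I = 261 (I = -3 - 22*(-12) = -3 + 264 = 261)
p(-51, a(y(1*5, h))) + I = 41 + 261 = 302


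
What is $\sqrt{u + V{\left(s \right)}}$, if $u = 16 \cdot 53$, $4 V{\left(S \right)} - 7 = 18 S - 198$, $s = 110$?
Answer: $\frac{\sqrt{5181}}{2} \approx 35.99$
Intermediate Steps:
$V{\left(S \right)} = - \frac{191}{4} + \frac{9 S}{2}$ ($V{\left(S \right)} = \frac{7}{4} + \frac{18 S - 198}{4} = \frac{7}{4} + \frac{-198 + 18 S}{4} = \frac{7}{4} + \left(- \frac{99}{2} + \frac{9 S}{2}\right) = - \frac{191}{4} + \frac{9 S}{2}$)
$u = 848$
$\sqrt{u + V{\left(s \right)}} = \sqrt{848 + \left(- \frac{191}{4} + \frac{9}{2} \cdot 110\right)} = \sqrt{848 + \left(- \frac{191}{4} + 495\right)} = \sqrt{848 + \frac{1789}{4}} = \sqrt{\frac{5181}{4}} = \frac{\sqrt{5181}}{2}$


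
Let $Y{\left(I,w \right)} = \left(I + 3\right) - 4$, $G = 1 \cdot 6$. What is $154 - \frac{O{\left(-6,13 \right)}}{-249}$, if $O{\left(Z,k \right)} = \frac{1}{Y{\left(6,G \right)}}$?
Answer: $\frac{191731}{1245} \approx 154.0$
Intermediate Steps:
$G = 6$
$Y{\left(I,w \right)} = -1 + I$ ($Y{\left(I,w \right)} = \left(3 + I\right) - 4 = -1 + I$)
$O{\left(Z,k \right)} = \frac{1}{5}$ ($O{\left(Z,k \right)} = \frac{1}{-1 + 6} = \frac{1}{5}$)
$154 - \frac{O{\left(-6,13 \right)}}{-249} = 154 - \frac{1}{5 \left(-249\right)} = 154 - \frac{1}{5} \left(- \frac{1}{249}\right) = 154 - - \frac{1}{1245} = 154 + \frac{1}{1245} = \frac{191731}{1245}$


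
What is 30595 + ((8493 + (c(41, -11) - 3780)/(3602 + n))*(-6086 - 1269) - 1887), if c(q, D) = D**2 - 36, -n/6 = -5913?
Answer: -488004556167/7816 ≈ -6.2437e+7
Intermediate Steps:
n = 35478 (n = -6*(-5913) = 35478)
c(q, D) = -36 + D**2
30595 + ((8493 + (c(41, -11) - 3780)/(3602 + n))*(-6086 - 1269) - 1887) = 30595 + ((8493 + ((-36 + (-11)**2) - 3780)/(3602 + 35478))*(-6086 - 1269) - 1887) = 30595 + ((8493 + ((-36 + 121) - 3780)/39080)*(-7355) - 1887) = 30595 + ((8493 + (85 - 3780)*(1/39080))*(-7355) - 1887) = 30595 + ((8493 - 3695*1/39080)*(-7355) - 1887) = 30595 + ((8493 - 739/7816)*(-7355) - 1887) = 30595 + ((66380549/7816)*(-7355) - 1887) = 30595 + (-488228937895/7816 - 1887) = 30595 - 488243686687/7816 = -488004556167/7816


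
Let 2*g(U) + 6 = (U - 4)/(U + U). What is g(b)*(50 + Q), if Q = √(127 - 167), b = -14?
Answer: -1875/14 - 75*I*√10/14 ≈ -133.93 - 16.941*I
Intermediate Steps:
Q = 2*I*√10 (Q = √(-40) = 2*I*√10 ≈ 6.3246*I)
g(U) = -3 + (-4 + U)/(4*U) (g(U) = -3 + ((U - 4)/(U + U))/2 = -3 + ((-4 + U)/((2*U)))/2 = -3 + ((-4 + U)*(1/(2*U)))/2 = -3 + ((-4 + U)/(2*U))/2 = -3 + (-4 + U)/(4*U))
g(b)*(50 + Q) = (-11/4 - 1/(-14))*(50 + 2*I*√10) = (-11/4 - 1*(-1/14))*(50 + 2*I*√10) = (-11/4 + 1/14)*(50 + 2*I*√10) = -75*(50 + 2*I*√10)/28 = -1875/14 - 75*I*√10/14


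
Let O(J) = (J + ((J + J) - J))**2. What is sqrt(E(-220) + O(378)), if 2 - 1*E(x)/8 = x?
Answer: 8*sqrt(8958) ≈ 757.17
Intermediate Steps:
E(x) = 16 - 8*x
O(J) = 4*J**2 (O(J) = (J + (2*J - J))**2 = (J + J)**2 = (2*J)**2 = 4*J**2)
sqrt(E(-220) + O(378)) = sqrt((16 - 8*(-220)) + 4*378**2) = sqrt((16 + 1760) + 4*142884) = sqrt(1776 + 571536) = sqrt(573312) = 8*sqrt(8958)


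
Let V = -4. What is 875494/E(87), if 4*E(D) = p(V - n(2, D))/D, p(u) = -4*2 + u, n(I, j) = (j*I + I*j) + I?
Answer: -152335956/181 ≈ -8.4164e+5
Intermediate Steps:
n(I, j) = I + 2*I*j (n(I, j) = (I*j + I*j) + I = 2*I*j + I = I + 2*I*j)
p(u) = -8 + u
E(D) = (-14 - 4*D)/(4*D) (E(D) = ((-8 + (-4 - 2*(1 + 2*D)))/D)/4 = ((-8 + (-4 - (2 + 4*D)))/D)/4 = ((-8 + (-4 + (-2 - 4*D)))/D)/4 = ((-8 + (-6 - 4*D))/D)/4 = ((-14 - 4*D)/D)/4 = (-14 - 4*D)/(4*D))
875494/E(87) = 875494/(((-7/2 - 1*87)/87)) = 875494/(((-7/2 - 87)/87)) = 875494/(((1/87)*(-181/2))) = 875494/(-181/174) = 875494*(-174/181) = -152335956/181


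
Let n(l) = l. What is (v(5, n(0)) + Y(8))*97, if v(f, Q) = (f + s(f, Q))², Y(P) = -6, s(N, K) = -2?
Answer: 291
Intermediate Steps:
v(f, Q) = (-2 + f)² (v(f, Q) = (f - 2)² = (-2 + f)²)
(v(5, n(0)) + Y(8))*97 = ((-2 + 5)² - 6)*97 = (3² - 6)*97 = (9 - 6)*97 = 3*97 = 291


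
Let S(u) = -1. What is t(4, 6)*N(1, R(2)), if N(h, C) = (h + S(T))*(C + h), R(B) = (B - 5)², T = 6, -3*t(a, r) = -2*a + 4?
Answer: 0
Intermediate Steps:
t(a, r) = -4/3 + 2*a/3 (t(a, r) = -(-2*a + 4)/3 = -(4 - 2*a)/3 = -4/3 + 2*a/3)
R(B) = (-5 + B)²
N(h, C) = (-1 + h)*(C + h) (N(h, C) = (h - 1)*(C + h) = (-1 + h)*(C + h))
t(4, 6)*N(1, R(2)) = (-4/3 + (⅔)*4)*(1² - (-5 + 2)² - 1*1 + (-5 + 2)²*1) = (-4/3 + 8/3)*(1 - 1*(-3)² - 1 + (-3)²*1) = 4*(1 - 1*9 - 1 + 9*1)/3 = 4*(1 - 9 - 1 + 9)/3 = (4/3)*0 = 0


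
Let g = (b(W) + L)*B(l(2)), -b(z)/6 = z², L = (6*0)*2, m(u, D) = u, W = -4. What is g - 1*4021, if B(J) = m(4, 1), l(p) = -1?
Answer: -4405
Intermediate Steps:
B(J) = 4
L = 0 (L = 0*2 = 0)
b(z) = -6*z²
g = -384 (g = (-6*(-4)² + 0)*4 = (-6*16 + 0)*4 = (-96 + 0)*4 = -96*4 = -384)
g - 1*4021 = -384 - 1*4021 = -384 - 4021 = -4405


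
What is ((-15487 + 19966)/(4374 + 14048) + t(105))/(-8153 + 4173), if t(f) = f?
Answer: -1938789/73319560 ≈ -0.026443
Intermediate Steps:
((-15487 + 19966)/(4374 + 14048) + t(105))/(-8153 + 4173) = ((-15487 + 19966)/(4374 + 14048) + 105)/(-8153 + 4173) = (4479/18422 + 105)/(-3980) = (4479*(1/18422) + 105)*(-1/3980) = (4479/18422 + 105)*(-1/3980) = (1938789/18422)*(-1/3980) = -1938789/73319560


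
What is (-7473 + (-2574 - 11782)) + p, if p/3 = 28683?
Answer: 64220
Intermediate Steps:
p = 86049 (p = 3*28683 = 86049)
(-7473 + (-2574 - 11782)) + p = (-7473 + (-2574 - 11782)) + 86049 = (-7473 - 14356) + 86049 = -21829 + 86049 = 64220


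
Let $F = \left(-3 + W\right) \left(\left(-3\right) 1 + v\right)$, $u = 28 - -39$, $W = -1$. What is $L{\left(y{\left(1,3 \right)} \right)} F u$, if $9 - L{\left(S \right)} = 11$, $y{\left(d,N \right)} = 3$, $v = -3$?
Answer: $-3216$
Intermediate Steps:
$L{\left(S \right)} = -2$ ($L{\left(S \right)} = 9 - 11 = -2$)
$u = 67$ ($u = 28 + 39 = 67$)
$F = 24$ ($F = \left(-3 - 1\right) \left(\left(-3\right) 1 - 3\right) = - 4 \left(-3 - 3\right) = \left(-4\right) \left(-6\right) = 24$)
$L{\left(y{\left(1,3 \right)} \right)} F u = \left(-2\right) 24 \cdot 67 = \left(-48\right) 67 = -3216$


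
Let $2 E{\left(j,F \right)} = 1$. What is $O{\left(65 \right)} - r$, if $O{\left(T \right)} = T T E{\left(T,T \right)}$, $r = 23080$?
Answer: $- \frac{41935}{2} \approx -20968.0$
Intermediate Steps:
$E{\left(j,F \right)} = \frac{1}{2}$ ($E{\left(j,F \right)} = \frac{1}{2} \cdot 1 = \frac{1}{2}$)
$O{\left(T \right)} = \frac{T^{2}}{2}$ ($O{\left(T \right)} = T T \frac{1}{2} = T^{2} \cdot \frac{1}{2} = \frac{T^{2}}{2}$)
$O{\left(65 \right)} - r = \frac{65^{2}}{2} - 23080 = \frac{1}{2} \cdot 4225 - 23080 = \frac{4225}{2} - 23080 = - \frac{41935}{2}$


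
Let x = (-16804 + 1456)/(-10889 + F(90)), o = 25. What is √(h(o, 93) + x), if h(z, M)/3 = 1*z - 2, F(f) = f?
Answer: √8212412721/10799 ≈ 8.3917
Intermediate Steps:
h(z, M) = -6 + 3*z (h(z, M) = 3*(1*z - 2) = 3*(z - 2) = 3*(-2 + z) = -6 + 3*z)
x = 15348/10799 (x = (-16804 + 1456)/(-10889 + 90) = -15348/(-10799) = -15348*(-1/10799) = 15348/10799 ≈ 1.4212)
√(h(o, 93) + x) = √((-6 + 3*25) + 15348/10799) = √((-6 + 75) + 15348/10799) = √(69 + 15348/10799) = √(760479/10799) = √8212412721/10799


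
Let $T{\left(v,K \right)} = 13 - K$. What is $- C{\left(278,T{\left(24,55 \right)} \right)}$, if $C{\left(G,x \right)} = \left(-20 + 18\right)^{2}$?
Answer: $-4$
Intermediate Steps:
$C{\left(G,x \right)} = 4$ ($C{\left(G,x \right)} = \left(-2\right)^{2} = 4$)
$- C{\left(278,T{\left(24,55 \right)} \right)} = \left(-1\right) 4 = -4$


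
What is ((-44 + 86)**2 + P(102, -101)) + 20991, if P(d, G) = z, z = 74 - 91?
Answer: 22738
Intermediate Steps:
z = -17
P(d, G) = -17
((-44 + 86)**2 + P(102, -101)) + 20991 = ((-44 + 86)**2 - 17) + 20991 = (42**2 - 17) + 20991 = (1764 - 17) + 20991 = 1747 + 20991 = 22738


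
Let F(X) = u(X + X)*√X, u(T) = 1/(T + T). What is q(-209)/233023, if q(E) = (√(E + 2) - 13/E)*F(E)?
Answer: 3*√4807/194807228 - 13*I*√209/40714710652 ≈ 1.0677e-6 - 4.616e-9*I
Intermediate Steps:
u(T) = 1/(2*T)
F(X) = 1/(4*√X) (F(X) = (1/(2*(X + X)))*√X = (1/(2*((2*X))))*√X = ((1/(2*X))/2)*√X = (1/(4*X))*√X = 1/(4*√X))
q(E) = (√(2 + E) - 13/E)/(4*√E) (q(E) = (√(E + 2) - 13/E)*(1/(4*√E)) = (√(2 + E) - 13/E)*(1/(4*√E)) = (√(2 + E) - 13/E)/(4*√E))
q(-209)/233023 = ((-13 - 209*√(2 - 209))/(4*(-209)^(3/2)))/233023 = ((I*√209/43681)*(-13 - 627*I*√23)/4)*(1/233023) = (I*√209*(-13 - 627*I*√23)/174724)*(1/233023) = I*√209*(-13 - 627*I*√23)/40714710652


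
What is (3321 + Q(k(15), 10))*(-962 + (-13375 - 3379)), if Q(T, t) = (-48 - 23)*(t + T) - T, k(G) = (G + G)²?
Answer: 1101740324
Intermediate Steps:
k(G) = 4*G² (k(G) = (2*G)² = 4*G²)
Q(T, t) = -72*T - 71*t (Q(T, t) = -71*(T + t) - T = (-71*T - 71*t) - T = -72*T - 71*t)
(3321 + Q(k(15), 10))*(-962 + (-13375 - 3379)) = (3321 + (-288*15² - 71*10))*(-962 + (-13375 - 3379)) = (3321 + (-288*225 - 710))*(-962 - 16754) = (3321 + (-72*900 - 710))*(-17716) = (3321 + (-64800 - 710))*(-17716) = (3321 - 65510)*(-17716) = -62189*(-17716) = 1101740324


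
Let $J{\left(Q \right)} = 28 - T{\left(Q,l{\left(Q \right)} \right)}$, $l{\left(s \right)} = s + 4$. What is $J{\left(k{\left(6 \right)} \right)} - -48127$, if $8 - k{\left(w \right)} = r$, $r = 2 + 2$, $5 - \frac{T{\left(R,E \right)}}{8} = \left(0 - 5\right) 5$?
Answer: $47915$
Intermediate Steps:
$l{\left(s \right)} = 4 + s$
$T{\left(R,E \right)} = 240$ ($T{\left(R,E \right)} = 40 - 8 \left(0 - 5\right) 5 = 40 - 8 \left(\left(-5\right) 5\right) = 40 - -200 = 40 + 200 = 240$)
$r = 4$
$k{\left(w \right)} = 4$ ($k{\left(w \right)} = 8 - 4 = 4$)
$J{\left(Q \right)} = -212$ ($J{\left(Q \right)} = 28 - 240 = -212$)
$J{\left(k{\left(6 \right)} \right)} - -48127 = -212 - -48127 = -212 + 48127 = 47915$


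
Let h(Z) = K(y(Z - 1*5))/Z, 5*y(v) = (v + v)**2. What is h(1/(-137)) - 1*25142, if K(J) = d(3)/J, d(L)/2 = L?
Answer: -23702019559/941192 ≈ -25183.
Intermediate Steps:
d(L) = 2*L
y(v) = 4*v**2/5 (y(v) = (v + v)**2/5 = (2*v)**2/5 = (4*v**2)/5 = 4*v**2/5)
K(J) = 6/J (K(J) = (2*3)/J = 6/J)
h(Z) = 15/(2*Z*(-5 + Z)**2) (h(Z) = (6/((4*(Z - 1*5)**2/5)))/Z = (6/((4*(Z - 5)**2/5)))/Z = (6/((4*(-5 + Z)**2/5)))/Z = (6*(5/(4*(-5 + Z)**2)))/Z = (15/(2*(-5 + Z)**2))/Z = 15/(2*Z*(-5 + Z)**2))
h(1/(-137)) - 1*25142 = 15/(2*(1/(-137))*(-5 + 1/(-137))**2) - 1*25142 = 15/(2*(-1/137)*(-5 - 1/137)**2) - 25142 = (15/2)*(-137)/(-686/137)**2 - 25142 = (15/2)*(-137)*(18769/470596) - 25142 = -38570295/941192 - 25142 = -23702019559/941192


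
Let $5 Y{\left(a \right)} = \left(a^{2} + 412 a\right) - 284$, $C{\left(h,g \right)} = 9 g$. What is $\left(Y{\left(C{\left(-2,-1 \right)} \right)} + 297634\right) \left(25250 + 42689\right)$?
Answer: $\frac{100839072201}{5} \approx 2.0168 \cdot 10^{10}$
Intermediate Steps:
$Y{\left(a \right)} = - \frac{284}{5} + \frac{a^{2}}{5} + \frac{412 a}{5}$ ($Y{\left(a \right)} = \frac{\left(a^{2} + 412 a\right) - 284}{5} = \frac{-284 + a^{2} + 412 a}{5} = - \frac{284}{5} + \frac{a^{2}}{5} + \frac{412 a}{5}$)
$\left(Y{\left(C{\left(-2,-1 \right)} \right)} + 297634\right) \left(25250 + 42689\right) = \left(\left(- \frac{284}{5} + \frac{\left(9 \left(-1\right)\right)^{2}}{5} + \frac{412 \cdot 9 \left(-1\right)}{5}\right) + 297634\right) \left(25250 + 42689\right) = \left(\left(- \frac{284}{5} + \frac{\left(-9\right)^{2}}{5} + \frac{412}{5} \left(-9\right)\right) + 297634\right) 67939 = \left(\left(- \frac{284}{5} + \frac{1}{5} \cdot 81 - \frac{3708}{5}\right) + 297634\right) 67939 = \left(\left(- \frac{284}{5} + \frac{81}{5} - \frac{3708}{5}\right) + 297634\right) 67939 = \left(- \frac{3911}{5} + 297634\right) 67939 = \frac{1484259}{5} \cdot 67939 = \frac{100839072201}{5}$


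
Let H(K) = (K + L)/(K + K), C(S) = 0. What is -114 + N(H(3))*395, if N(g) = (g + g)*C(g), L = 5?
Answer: -114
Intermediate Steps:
H(K) = (5 + K)/(2*K) (H(K) = (K + 5)/(K + K) = (5 + K)/((2*K)) = (5 + K)*(1/(2*K)) = (5 + K)/(2*K))
N(g) = 0 (N(g) = (g + g)*0 = (2*g)*0 = 0)
-114 + N(H(3))*395 = -114 + 0*395 = -114 + 0 = -114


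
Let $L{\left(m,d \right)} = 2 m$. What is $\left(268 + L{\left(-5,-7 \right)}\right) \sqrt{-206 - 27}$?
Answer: $258 i \sqrt{233} \approx 3938.2 i$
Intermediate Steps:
$\left(268 + L{\left(-5,-7 \right)}\right) \sqrt{-206 - 27} = \left(268 + 2 \left(-5\right)\right) \sqrt{-206 - 27} = \left(268 - 10\right) \sqrt{-233} = 258 i \sqrt{233}$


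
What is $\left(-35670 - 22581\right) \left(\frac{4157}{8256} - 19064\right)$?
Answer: $\frac{3056007203659}{2752} \approx 1.1105 \cdot 10^{9}$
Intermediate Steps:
$\left(-35670 - 22581\right) \left(\frac{4157}{8256} - 19064\right) = - 58251 \left(4157 \cdot \frac{1}{8256} - 19064\right) = - 58251 \left(\frac{4157}{8256} - 19064\right) = \left(-58251\right) \left(- \frac{157388227}{8256}\right) = \frac{3056007203659}{2752}$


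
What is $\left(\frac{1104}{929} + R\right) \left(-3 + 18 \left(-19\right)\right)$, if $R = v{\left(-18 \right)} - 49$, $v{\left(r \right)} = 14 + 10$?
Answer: $\frac{7631745}{929} \approx 8215.0$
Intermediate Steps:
$v{\left(r \right)} = 24$
$R = -25$ ($R = 24 - 49 = -25$)
$\left(\frac{1104}{929} + R\right) \left(-3 + 18 \left(-19\right)\right) = \left(\frac{1104}{929} - 25\right) \left(-3 + 18 \left(-19\right)\right) = \left(1104 \cdot \frac{1}{929} - 25\right) \left(-3 - 342\right) = \left(\frac{1104}{929} - 25\right) \left(-345\right) = \left(- \frac{22121}{929}\right) \left(-345\right) = \frac{7631745}{929}$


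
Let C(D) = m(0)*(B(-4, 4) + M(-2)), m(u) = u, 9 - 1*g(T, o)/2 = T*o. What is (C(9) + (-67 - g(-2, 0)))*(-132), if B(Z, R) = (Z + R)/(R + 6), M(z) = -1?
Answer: 11220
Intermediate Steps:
g(T, o) = 18 - 2*T*o
B(Z, R) = (R + Z)/(6 + R)
C(D) = 0 (C(D) = 0*((4 - 4)/(6 + 4) - 1) = 0*(0/10 - 1) = 0*((⅒)*0 - 1) = 0*(0 - 1) = 0*(-1) = 0)
(C(9) + (-67 - g(-2, 0)))*(-132) = (0 + (-67 - (18 - 2*(-2)*0)))*(-132) = (0 + (-67 - (18 + 0)))*(-132) = (0 + (-67 - 1*18))*(-132) = (0 + (-67 - 18))*(-132) = (0 - 85)*(-132) = -85*(-132) = 11220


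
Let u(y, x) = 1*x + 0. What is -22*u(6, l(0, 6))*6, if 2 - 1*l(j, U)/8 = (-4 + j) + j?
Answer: -6336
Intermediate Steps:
l(j, U) = 48 - 16*j (l(j, U) = 16 - 8*((-4 + j) + j) = 16 - 8*(-4 + 2*j) = 16 + (32 - 16*j) = 48 - 16*j)
u(y, x) = x (u(y, x) = x + 0 = x)
-22*u(6, l(0, 6))*6 = -22*(48 - 16*0)*6 = -22*(48 + 0)*6 = -22*48*6 = -1056*6 = -6336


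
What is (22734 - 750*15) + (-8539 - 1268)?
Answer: 1677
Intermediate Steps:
(22734 - 750*15) + (-8539 - 1268) = (22734 - 11250) - 9807 = 11484 - 9807 = 1677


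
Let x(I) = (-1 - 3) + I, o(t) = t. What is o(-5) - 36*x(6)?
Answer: -77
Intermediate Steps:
x(I) = -4 + I
o(-5) - 36*x(6) = -5 - 36*(-4 + 6) = -5 - 36*2 = -5 - 72 = -77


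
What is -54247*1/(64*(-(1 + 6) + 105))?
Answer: -54247/6272 ≈ -8.6491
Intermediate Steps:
-54247*1/(64*(-(1 + 6) + 105)) = -54247*1/(64*(-1*7 + 105)) = -54247*1/(64*(-7 + 105)) = -54247/(98*64) = -54247/6272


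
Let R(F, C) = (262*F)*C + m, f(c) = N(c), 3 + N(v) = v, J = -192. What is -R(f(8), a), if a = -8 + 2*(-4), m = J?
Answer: 21152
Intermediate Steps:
N(v) = -3 + v
m = -192
f(c) = -3 + c
a = -16 (a = -8 - 8 = -16)
R(F, C) = -192 + 262*C*F (R(F, C) = (262*F)*C - 192 = 262*C*F - 192 = -192 + 262*C*F)
-R(f(8), a) = -(-192 + 262*(-16)*(-3 + 8)) = -(-192 + 262*(-16)*5) = -(-192 - 20960) = -1*(-21152) = 21152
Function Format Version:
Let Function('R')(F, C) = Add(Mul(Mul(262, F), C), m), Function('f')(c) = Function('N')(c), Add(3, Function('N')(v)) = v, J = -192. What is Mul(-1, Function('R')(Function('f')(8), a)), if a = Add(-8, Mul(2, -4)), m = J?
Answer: 21152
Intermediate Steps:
Function('N')(v) = Add(-3, v)
m = -192
Function('f')(c) = Add(-3, c)
a = -16 (a = Add(-8, -8) = -16)
Function('R')(F, C) = Add(-192, Mul(262, C, F)) (Function('R')(F, C) = Add(Mul(Mul(262, F), C), -192) = Add(Mul(262, C, F), -192) = Add(-192, Mul(262, C, F)))
Mul(-1, Function('R')(Function('f')(8), a)) = Mul(-1, Add(-192, Mul(262, -16, Add(-3, 8)))) = Mul(-1, Add(-192, Mul(262, -16, 5))) = Mul(-1, Add(-192, -20960)) = Mul(-1, -21152) = 21152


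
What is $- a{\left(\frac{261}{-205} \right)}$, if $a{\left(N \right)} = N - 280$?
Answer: $\frac{57661}{205} \approx 281.27$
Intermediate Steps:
$a{\left(N \right)} = -280 + N$
$- a{\left(\frac{261}{-205} \right)} = - (-280 + \frac{261}{-205}) = - (-280 + 261 \left(- \frac{1}{205}\right)) = - (-280 - \frac{261}{205}) = \left(-1\right) \left(- \frac{57661}{205}\right) = \frac{57661}{205}$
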